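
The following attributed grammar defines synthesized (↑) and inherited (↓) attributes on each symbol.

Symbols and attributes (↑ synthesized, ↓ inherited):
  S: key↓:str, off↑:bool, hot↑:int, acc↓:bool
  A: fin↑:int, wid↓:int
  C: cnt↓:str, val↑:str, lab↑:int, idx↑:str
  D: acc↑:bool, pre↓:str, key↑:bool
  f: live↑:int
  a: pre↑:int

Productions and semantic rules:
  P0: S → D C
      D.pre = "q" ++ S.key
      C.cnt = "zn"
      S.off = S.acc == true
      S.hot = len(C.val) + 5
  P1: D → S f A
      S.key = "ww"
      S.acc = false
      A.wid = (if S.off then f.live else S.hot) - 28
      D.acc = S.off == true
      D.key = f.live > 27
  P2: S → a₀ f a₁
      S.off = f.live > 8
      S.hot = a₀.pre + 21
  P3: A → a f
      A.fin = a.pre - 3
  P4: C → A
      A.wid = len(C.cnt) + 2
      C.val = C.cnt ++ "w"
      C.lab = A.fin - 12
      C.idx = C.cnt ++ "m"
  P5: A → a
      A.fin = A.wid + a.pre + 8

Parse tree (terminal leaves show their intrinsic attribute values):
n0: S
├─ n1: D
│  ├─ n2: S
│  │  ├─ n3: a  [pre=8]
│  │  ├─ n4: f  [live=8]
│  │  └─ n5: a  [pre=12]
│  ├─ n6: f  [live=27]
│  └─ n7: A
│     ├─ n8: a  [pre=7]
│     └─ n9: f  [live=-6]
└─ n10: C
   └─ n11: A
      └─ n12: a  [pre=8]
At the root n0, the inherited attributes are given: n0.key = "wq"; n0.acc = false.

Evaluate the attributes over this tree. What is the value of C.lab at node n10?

1. n0.key = "wq"  [given at root]
2. n0.acc = false  [given at root]
3. n1.pre = "qwq"  ["q" ++ S.key]
4. n2.key = "ww"  ["ww"]
5. n2.acc = false  [false]
6. n3.pre = 8  [terminal]
7. n4.live = 8  [terminal]
8. n5.pre = 12  [terminal]
9. n2.off = false  [f.live > 8]
10. n2.hot = 29  [a₀.pre + 21]
11. n6.live = 27  [terminal]
12. n7.wid = 1  [(if S.off then f.live else S.hot) - 28]
13. n8.pre = 7  [terminal]
14. n9.live = -6  [terminal]
15. n7.fin = 4  [a.pre - 3]
16. n1.acc = false  [S.off == true]
17. n1.key = false  [f.live > 27]
18. n10.cnt = "zn"  ["zn"]
19. n11.wid = 4  [len(C.cnt) + 2]
20. n12.pre = 8  [terminal]
21. n11.fin = 20  [A.wid + a.pre + 8]
22. n10.val = "znw"  [C.cnt ++ "w"]
23. n10.lab = 8  [A.fin - 12]
24. n10.idx = "znm"  [C.cnt ++ "m"]
25. n0.off = false  [S.acc == true]
26. n0.hot = 8  [len(C.val) + 5]

8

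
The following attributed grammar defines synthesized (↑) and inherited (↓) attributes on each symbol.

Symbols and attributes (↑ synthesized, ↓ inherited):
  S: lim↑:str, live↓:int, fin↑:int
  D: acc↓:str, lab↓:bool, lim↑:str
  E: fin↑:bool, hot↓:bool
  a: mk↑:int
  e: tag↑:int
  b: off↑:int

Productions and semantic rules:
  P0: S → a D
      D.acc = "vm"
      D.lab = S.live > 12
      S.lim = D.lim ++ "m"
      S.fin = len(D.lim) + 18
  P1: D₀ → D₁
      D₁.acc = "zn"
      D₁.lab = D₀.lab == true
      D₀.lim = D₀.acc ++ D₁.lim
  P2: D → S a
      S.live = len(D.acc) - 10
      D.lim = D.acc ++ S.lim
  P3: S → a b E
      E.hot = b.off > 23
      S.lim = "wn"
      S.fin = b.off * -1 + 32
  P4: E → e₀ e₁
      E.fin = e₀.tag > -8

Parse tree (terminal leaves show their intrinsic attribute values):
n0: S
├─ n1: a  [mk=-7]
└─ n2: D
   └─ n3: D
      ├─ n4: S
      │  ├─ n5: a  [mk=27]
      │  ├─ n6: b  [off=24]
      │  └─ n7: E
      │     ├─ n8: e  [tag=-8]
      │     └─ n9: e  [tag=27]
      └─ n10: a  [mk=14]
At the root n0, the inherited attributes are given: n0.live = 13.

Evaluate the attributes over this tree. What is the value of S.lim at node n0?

"vmznwnm"

1. n0.live = 13  [given at root]
2. n1.mk = -7  [terminal]
3. n2.acc = "vm"  ["vm"]
4. n2.lab = true  [S.live > 12]
5. n3.acc = "zn"  ["zn"]
6. n3.lab = true  [D₀.lab == true]
7. n4.live = -8  [len(D.acc) - 10]
8. n5.mk = 27  [terminal]
9. n6.off = 24  [terminal]
10. n7.hot = true  [b.off > 23]
11. n8.tag = -8  [terminal]
12. n9.tag = 27  [terminal]
13. n7.fin = false  [e₀.tag > -8]
14. n4.lim = "wn"  ["wn"]
15. n4.fin = 8  [b.off * -1 + 32]
16. n10.mk = 14  [terminal]
17. n3.lim = "znwn"  [D.acc ++ S.lim]
18. n2.lim = "vmznwn"  [D₀.acc ++ D₁.lim]
19. n0.lim = "vmznwnm"  [D.lim ++ "m"]
20. n0.fin = 24  [len(D.lim) + 18]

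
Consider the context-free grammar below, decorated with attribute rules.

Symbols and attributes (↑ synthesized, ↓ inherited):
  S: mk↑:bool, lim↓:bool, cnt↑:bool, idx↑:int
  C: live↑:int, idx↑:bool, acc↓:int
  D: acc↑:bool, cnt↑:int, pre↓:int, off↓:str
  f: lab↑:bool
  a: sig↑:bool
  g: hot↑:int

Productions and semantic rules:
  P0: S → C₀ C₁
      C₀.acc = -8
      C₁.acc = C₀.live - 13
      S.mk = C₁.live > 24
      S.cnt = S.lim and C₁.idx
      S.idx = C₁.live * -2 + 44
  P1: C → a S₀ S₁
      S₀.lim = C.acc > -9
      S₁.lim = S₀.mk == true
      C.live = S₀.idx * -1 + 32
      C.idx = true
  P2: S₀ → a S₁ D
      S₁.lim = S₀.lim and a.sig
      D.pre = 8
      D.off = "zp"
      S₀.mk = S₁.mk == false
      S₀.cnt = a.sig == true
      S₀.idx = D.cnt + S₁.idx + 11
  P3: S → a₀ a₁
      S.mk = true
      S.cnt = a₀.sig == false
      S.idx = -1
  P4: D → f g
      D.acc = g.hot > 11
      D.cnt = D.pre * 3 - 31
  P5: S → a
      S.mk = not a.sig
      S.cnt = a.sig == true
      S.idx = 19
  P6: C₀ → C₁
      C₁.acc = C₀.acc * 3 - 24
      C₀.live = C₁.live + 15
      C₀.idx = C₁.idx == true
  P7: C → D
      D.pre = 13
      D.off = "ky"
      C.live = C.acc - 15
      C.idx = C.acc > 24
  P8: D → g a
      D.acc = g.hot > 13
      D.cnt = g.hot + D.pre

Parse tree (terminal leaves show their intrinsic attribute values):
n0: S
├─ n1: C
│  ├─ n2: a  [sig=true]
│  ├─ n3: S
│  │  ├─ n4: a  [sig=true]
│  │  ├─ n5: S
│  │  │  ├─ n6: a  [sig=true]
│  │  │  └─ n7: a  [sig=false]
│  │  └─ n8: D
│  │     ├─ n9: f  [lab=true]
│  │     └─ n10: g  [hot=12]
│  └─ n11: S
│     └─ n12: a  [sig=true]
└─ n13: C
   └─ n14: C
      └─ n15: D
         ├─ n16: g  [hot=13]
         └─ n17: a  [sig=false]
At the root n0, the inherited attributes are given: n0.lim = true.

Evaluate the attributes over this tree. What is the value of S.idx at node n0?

1. n0.lim = true  [given at root]
2. n1.acc = -8  [-8]
3. n2.sig = true  [terminal]
4. n3.lim = true  [C.acc > -9]
5. n4.sig = true  [terminal]
6. n5.lim = true  [S₀.lim and a.sig]
7. n6.sig = true  [terminal]
8. n7.sig = false  [terminal]
9. n5.mk = true  [true]
10. n5.cnt = false  [a₀.sig == false]
11. n5.idx = -1  [-1]
12. n8.pre = 8  [8]
13. n8.off = "zp"  ["zp"]
14. n9.lab = true  [terminal]
15. n10.hot = 12  [terminal]
16. n8.acc = true  [g.hot > 11]
17. n8.cnt = -7  [D.pre * 3 - 31]
18. n3.mk = false  [S₁.mk == false]
19. n3.cnt = true  [a.sig == true]
20. n3.idx = 3  [D.cnt + S₁.idx + 11]
21. n11.lim = false  [S₀.mk == true]
22. n12.sig = true  [terminal]
23. n11.mk = false  [not a.sig]
24. n11.cnt = true  [a.sig == true]
25. n11.idx = 19  [19]
26. n1.live = 29  [S₀.idx * -1 + 32]
27. n1.idx = true  [true]
28. n13.acc = 16  [C₀.live - 13]
29. n14.acc = 24  [C₀.acc * 3 - 24]
30. n15.pre = 13  [13]
31. n15.off = "ky"  ["ky"]
32. n16.hot = 13  [terminal]
33. n17.sig = false  [terminal]
34. n15.acc = false  [g.hot > 13]
35. n15.cnt = 26  [g.hot + D.pre]
36. n14.live = 9  [C.acc - 15]
37. n14.idx = false  [C.acc > 24]
38. n13.live = 24  [C₁.live + 15]
39. n13.idx = false  [C₁.idx == true]
40. n0.mk = false  [C₁.live > 24]
41. n0.cnt = false  [S.lim and C₁.idx]
42. n0.idx = -4  [C₁.live * -2 + 44]

-4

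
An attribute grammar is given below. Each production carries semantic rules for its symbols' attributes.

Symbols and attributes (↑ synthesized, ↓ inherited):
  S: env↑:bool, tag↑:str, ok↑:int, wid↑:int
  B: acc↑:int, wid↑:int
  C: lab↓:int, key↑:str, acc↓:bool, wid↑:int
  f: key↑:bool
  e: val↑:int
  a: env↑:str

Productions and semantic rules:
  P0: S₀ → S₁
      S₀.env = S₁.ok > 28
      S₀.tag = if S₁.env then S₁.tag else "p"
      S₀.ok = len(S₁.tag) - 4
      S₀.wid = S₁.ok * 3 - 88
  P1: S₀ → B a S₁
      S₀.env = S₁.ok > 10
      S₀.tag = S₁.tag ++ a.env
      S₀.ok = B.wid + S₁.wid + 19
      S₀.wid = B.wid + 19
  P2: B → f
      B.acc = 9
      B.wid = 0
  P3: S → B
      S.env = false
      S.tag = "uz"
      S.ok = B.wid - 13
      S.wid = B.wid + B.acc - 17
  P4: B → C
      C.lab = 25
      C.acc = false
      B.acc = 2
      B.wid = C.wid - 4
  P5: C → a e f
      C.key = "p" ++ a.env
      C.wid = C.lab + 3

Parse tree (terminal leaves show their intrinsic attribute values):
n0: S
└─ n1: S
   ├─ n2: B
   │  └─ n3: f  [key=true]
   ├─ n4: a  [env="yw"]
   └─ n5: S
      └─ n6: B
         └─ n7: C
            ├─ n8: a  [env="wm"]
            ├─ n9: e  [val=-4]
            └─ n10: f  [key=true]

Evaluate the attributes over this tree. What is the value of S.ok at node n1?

1. n3.key = true  [terminal]
2. n2.acc = 9  [9]
3. n2.wid = 0  [0]
4. n4.env = "yw"  [terminal]
5. n7.lab = 25  [25]
6. n7.acc = false  [false]
7. n8.env = "wm"  [terminal]
8. n9.val = -4  [terminal]
9. n10.key = true  [terminal]
10. n7.key = "pwm"  ["p" ++ a.env]
11. n7.wid = 28  [C.lab + 3]
12. n6.acc = 2  [2]
13. n6.wid = 24  [C.wid - 4]
14. n5.env = false  [false]
15. n5.tag = "uz"  ["uz"]
16. n5.ok = 11  [B.wid - 13]
17. n5.wid = 9  [B.wid + B.acc - 17]
18. n1.env = true  [S₁.ok > 10]
19. n1.tag = "uzyw"  [S₁.tag ++ a.env]
20. n1.ok = 28  [B.wid + S₁.wid + 19]
21. n1.wid = 19  [B.wid + 19]
22. n0.env = false  [S₁.ok > 28]
23. n0.tag = "uzyw"  [if S₁.env then S₁.tag else "p"]
24. n0.ok = 0  [len(S₁.tag) - 4]
25. n0.wid = -4  [S₁.ok * 3 - 88]

28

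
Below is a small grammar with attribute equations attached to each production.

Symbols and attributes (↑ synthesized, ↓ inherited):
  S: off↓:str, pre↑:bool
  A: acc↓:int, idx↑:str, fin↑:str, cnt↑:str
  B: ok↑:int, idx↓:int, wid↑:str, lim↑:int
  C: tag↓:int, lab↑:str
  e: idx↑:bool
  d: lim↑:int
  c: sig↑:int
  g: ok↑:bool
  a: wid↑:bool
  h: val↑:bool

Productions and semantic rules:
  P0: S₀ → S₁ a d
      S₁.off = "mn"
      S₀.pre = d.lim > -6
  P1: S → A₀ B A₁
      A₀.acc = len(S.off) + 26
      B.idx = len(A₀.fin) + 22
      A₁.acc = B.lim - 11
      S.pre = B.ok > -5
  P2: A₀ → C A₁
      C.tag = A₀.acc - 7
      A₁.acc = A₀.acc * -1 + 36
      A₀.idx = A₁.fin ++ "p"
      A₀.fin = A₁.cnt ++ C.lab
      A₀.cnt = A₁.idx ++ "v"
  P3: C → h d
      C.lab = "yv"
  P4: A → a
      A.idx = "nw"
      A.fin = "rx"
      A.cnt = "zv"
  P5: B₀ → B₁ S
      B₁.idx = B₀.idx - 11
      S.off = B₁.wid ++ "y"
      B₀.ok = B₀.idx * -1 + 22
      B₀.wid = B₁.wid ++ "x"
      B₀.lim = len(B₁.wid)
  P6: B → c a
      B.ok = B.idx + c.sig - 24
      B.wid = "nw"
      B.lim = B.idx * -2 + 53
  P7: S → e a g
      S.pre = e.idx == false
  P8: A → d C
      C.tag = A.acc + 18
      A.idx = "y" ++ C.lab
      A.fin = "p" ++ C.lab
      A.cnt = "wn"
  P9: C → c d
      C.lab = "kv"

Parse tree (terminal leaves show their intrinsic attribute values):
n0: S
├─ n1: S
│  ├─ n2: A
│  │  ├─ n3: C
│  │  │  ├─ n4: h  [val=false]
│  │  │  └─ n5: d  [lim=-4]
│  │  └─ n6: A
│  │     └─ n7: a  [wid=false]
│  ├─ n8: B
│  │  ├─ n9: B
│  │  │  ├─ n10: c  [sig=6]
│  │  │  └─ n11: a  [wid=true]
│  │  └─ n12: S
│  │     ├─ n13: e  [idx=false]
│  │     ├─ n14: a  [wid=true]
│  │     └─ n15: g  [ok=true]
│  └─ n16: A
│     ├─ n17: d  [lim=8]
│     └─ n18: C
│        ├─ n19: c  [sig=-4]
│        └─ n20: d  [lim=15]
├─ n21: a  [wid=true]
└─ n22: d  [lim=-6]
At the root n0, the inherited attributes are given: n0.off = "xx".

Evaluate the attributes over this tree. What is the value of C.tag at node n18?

1. n0.off = "xx"  [given at root]
2. n1.off = "mn"  ["mn"]
3. n2.acc = 28  [len(S.off) + 26]
4. n3.tag = 21  [A₀.acc - 7]
5. n4.val = false  [terminal]
6. n5.lim = -4  [terminal]
7. n3.lab = "yv"  ["yv"]
8. n6.acc = 8  [A₀.acc * -1 + 36]
9. n7.wid = false  [terminal]
10. n6.idx = "nw"  ["nw"]
11. n6.fin = "rx"  ["rx"]
12. n6.cnt = "zv"  ["zv"]
13. n2.idx = "rxp"  [A₁.fin ++ "p"]
14. n2.fin = "zvyv"  [A₁.cnt ++ C.lab]
15. n2.cnt = "nwv"  [A₁.idx ++ "v"]
16. n8.idx = 26  [len(A₀.fin) + 22]
17. n9.idx = 15  [B₀.idx - 11]
18. n10.sig = 6  [terminal]
19. n11.wid = true  [terminal]
20. n9.ok = -3  [B.idx + c.sig - 24]
21. n9.wid = "nw"  ["nw"]
22. n9.lim = 23  [B.idx * -2 + 53]
23. n12.off = "nwy"  [B₁.wid ++ "y"]
24. n13.idx = false  [terminal]
25. n14.wid = true  [terminal]
26. n15.ok = true  [terminal]
27. n12.pre = true  [e.idx == false]
28. n8.ok = -4  [B₀.idx * -1 + 22]
29. n8.wid = "nwx"  [B₁.wid ++ "x"]
30. n8.lim = 2  [len(B₁.wid)]
31. n16.acc = -9  [B.lim - 11]
32. n17.lim = 8  [terminal]
33. n18.tag = 9  [A.acc + 18]
34. n19.sig = -4  [terminal]
35. n20.lim = 15  [terminal]
36. n18.lab = "kv"  ["kv"]
37. n16.idx = "ykv"  ["y" ++ C.lab]
38. n16.fin = "pkv"  ["p" ++ C.lab]
39. n16.cnt = "wn"  ["wn"]
40. n1.pre = true  [B.ok > -5]
41. n21.wid = true  [terminal]
42. n22.lim = -6  [terminal]
43. n0.pre = false  [d.lim > -6]

9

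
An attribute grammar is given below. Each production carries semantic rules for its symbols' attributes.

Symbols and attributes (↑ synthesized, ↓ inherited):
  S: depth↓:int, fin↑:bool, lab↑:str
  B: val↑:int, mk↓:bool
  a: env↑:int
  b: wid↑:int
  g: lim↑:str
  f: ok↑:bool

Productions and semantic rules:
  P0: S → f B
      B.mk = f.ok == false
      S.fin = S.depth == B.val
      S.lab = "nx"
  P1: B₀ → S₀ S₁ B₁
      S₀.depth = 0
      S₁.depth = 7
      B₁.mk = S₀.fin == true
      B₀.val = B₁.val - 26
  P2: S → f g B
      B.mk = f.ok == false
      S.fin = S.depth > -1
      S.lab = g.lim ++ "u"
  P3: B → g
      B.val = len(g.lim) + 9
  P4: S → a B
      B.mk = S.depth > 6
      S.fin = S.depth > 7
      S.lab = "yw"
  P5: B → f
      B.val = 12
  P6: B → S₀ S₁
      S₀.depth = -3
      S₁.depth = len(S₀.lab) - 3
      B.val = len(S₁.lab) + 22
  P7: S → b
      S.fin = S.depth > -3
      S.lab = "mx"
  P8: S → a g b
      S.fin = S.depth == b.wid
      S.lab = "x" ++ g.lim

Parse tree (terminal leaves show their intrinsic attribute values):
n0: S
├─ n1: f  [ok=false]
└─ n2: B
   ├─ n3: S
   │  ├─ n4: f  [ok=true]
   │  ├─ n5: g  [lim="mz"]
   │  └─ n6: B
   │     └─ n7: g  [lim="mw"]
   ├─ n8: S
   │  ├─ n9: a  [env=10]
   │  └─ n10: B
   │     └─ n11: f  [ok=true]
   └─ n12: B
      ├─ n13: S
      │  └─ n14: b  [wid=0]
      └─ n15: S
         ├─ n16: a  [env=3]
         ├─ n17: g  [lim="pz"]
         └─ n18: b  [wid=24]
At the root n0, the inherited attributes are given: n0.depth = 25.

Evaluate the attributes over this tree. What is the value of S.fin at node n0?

1. n0.depth = 25  [given at root]
2. n1.ok = false  [terminal]
3. n2.mk = true  [f.ok == false]
4. n3.depth = 0  [0]
5. n4.ok = true  [terminal]
6. n5.lim = "mz"  [terminal]
7. n6.mk = false  [f.ok == false]
8. n7.lim = "mw"  [terminal]
9. n6.val = 11  [len(g.lim) + 9]
10. n3.fin = true  [S.depth > -1]
11. n3.lab = "mzu"  [g.lim ++ "u"]
12. n8.depth = 7  [7]
13. n9.env = 10  [terminal]
14. n10.mk = true  [S.depth > 6]
15. n11.ok = true  [terminal]
16. n10.val = 12  [12]
17. n8.fin = false  [S.depth > 7]
18. n8.lab = "yw"  ["yw"]
19. n12.mk = true  [S₀.fin == true]
20. n13.depth = -3  [-3]
21. n14.wid = 0  [terminal]
22. n13.fin = false  [S.depth > -3]
23. n13.lab = "mx"  ["mx"]
24. n15.depth = -1  [len(S₀.lab) - 3]
25. n16.env = 3  [terminal]
26. n17.lim = "pz"  [terminal]
27. n18.wid = 24  [terminal]
28. n15.fin = false  [S.depth == b.wid]
29. n15.lab = "xpz"  ["x" ++ g.lim]
30. n12.val = 25  [len(S₁.lab) + 22]
31. n2.val = -1  [B₁.val - 26]
32. n0.fin = false  [S.depth == B.val]
33. n0.lab = "nx"  ["nx"]

false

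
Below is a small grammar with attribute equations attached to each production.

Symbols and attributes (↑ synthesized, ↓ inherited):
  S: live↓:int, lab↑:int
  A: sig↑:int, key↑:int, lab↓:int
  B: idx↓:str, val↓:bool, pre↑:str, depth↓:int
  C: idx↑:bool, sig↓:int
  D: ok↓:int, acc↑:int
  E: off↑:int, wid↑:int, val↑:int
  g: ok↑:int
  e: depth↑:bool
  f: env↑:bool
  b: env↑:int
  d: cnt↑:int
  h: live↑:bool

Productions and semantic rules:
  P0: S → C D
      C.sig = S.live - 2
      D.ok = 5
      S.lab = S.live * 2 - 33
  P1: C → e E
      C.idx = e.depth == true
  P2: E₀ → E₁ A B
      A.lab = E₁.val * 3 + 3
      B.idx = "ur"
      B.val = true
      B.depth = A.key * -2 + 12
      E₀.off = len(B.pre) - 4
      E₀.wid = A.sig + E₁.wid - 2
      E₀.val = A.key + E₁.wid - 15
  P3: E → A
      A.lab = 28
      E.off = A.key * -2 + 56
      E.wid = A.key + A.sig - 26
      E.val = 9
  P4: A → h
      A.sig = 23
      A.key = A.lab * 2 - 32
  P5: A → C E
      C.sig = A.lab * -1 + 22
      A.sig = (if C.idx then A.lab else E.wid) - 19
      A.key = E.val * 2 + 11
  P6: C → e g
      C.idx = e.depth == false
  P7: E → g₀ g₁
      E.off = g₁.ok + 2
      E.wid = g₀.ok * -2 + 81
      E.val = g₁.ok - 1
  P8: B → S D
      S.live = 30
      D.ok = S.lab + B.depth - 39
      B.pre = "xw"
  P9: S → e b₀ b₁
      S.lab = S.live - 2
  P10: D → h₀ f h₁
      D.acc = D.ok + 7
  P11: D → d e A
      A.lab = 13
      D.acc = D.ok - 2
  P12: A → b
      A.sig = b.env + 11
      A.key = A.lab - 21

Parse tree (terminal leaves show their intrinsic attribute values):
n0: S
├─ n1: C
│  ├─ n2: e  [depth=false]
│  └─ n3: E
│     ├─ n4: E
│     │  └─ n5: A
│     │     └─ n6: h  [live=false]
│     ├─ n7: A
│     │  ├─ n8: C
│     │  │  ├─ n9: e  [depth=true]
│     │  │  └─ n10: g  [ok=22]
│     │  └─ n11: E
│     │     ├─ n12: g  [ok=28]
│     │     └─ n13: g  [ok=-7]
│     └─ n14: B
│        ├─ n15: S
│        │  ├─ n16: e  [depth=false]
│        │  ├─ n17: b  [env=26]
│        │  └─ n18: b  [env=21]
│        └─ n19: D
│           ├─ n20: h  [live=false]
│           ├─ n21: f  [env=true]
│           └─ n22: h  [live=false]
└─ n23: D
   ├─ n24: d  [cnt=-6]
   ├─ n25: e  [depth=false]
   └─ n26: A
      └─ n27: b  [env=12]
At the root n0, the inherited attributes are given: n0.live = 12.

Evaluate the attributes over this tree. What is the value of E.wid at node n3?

25

1. n0.live = 12  [given at root]
2. n1.sig = 10  [S.live - 2]
3. n2.depth = false  [terminal]
4. n5.lab = 28  [28]
5. n6.live = false  [terminal]
6. n5.sig = 23  [23]
7. n5.key = 24  [A.lab * 2 - 32]
8. n4.off = 8  [A.key * -2 + 56]
9. n4.wid = 21  [A.key + A.sig - 26]
10. n4.val = 9  [9]
11. n7.lab = 30  [E₁.val * 3 + 3]
12. n8.sig = -8  [A.lab * -1 + 22]
13. n9.depth = true  [terminal]
14. n10.ok = 22  [terminal]
15. n8.idx = false  [e.depth == false]
16. n12.ok = 28  [terminal]
17. n13.ok = -7  [terminal]
18. n11.off = -5  [g₁.ok + 2]
19. n11.wid = 25  [g₀.ok * -2 + 81]
20. n11.val = -8  [g₁.ok - 1]
21. n7.sig = 6  [(if C.idx then A.lab else E.wid) - 19]
22. n7.key = -5  [E.val * 2 + 11]
23. n14.idx = "ur"  ["ur"]
24. n14.val = true  [true]
25. n14.depth = 22  [A.key * -2 + 12]
26. n15.live = 30  [30]
27. n16.depth = false  [terminal]
28. n17.env = 26  [terminal]
29. n18.env = 21  [terminal]
30. n15.lab = 28  [S.live - 2]
31. n19.ok = 11  [S.lab + B.depth - 39]
32. n20.live = false  [terminal]
33. n21.env = true  [terminal]
34. n22.live = false  [terminal]
35. n19.acc = 18  [D.ok + 7]
36. n14.pre = "xw"  ["xw"]
37. n3.off = -2  [len(B.pre) - 4]
38. n3.wid = 25  [A.sig + E₁.wid - 2]
39. n3.val = 1  [A.key + E₁.wid - 15]
40. n1.idx = false  [e.depth == true]
41. n23.ok = 5  [5]
42. n24.cnt = -6  [terminal]
43. n25.depth = false  [terminal]
44. n26.lab = 13  [13]
45. n27.env = 12  [terminal]
46. n26.sig = 23  [b.env + 11]
47. n26.key = -8  [A.lab - 21]
48. n23.acc = 3  [D.ok - 2]
49. n0.lab = -9  [S.live * 2 - 33]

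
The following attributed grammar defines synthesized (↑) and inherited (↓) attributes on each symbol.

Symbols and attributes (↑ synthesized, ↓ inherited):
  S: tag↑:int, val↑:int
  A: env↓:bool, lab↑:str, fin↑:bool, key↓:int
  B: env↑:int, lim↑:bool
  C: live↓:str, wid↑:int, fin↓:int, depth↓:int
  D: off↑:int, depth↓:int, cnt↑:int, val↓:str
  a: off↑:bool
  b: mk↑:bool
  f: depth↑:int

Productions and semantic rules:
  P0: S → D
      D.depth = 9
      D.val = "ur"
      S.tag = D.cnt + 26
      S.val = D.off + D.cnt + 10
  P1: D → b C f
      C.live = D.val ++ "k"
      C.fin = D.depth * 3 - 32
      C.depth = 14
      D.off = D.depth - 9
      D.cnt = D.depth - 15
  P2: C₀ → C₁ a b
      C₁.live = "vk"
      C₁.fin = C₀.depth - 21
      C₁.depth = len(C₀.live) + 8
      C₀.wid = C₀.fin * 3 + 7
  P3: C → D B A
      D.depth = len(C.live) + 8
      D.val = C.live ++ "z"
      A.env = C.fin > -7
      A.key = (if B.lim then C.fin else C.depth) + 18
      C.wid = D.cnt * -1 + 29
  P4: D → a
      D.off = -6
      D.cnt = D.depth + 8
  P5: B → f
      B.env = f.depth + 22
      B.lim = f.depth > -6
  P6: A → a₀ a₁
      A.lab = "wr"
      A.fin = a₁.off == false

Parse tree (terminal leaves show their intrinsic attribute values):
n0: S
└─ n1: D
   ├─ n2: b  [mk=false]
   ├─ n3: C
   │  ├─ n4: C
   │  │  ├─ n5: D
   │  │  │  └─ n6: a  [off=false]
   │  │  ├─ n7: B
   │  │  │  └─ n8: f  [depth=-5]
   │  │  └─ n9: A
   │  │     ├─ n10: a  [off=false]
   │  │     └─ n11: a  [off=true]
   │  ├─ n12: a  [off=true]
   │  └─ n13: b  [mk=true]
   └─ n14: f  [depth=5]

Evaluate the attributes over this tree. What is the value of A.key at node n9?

11

1. n1.depth = 9  [9]
2. n1.val = "ur"  ["ur"]
3. n2.mk = false  [terminal]
4. n3.live = "urk"  [D.val ++ "k"]
5. n3.fin = -5  [D.depth * 3 - 32]
6. n3.depth = 14  [14]
7. n4.live = "vk"  ["vk"]
8. n4.fin = -7  [C₀.depth - 21]
9. n4.depth = 11  [len(C₀.live) + 8]
10. n5.depth = 10  [len(C.live) + 8]
11. n5.val = "vkz"  [C.live ++ "z"]
12. n6.off = false  [terminal]
13. n5.off = -6  [-6]
14. n5.cnt = 18  [D.depth + 8]
15. n8.depth = -5  [terminal]
16. n7.env = 17  [f.depth + 22]
17. n7.lim = true  [f.depth > -6]
18. n9.env = false  [C.fin > -7]
19. n9.key = 11  [(if B.lim then C.fin else C.depth) + 18]
20. n10.off = false  [terminal]
21. n11.off = true  [terminal]
22. n9.lab = "wr"  ["wr"]
23. n9.fin = false  [a₁.off == false]
24. n4.wid = 11  [D.cnt * -1 + 29]
25. n12.off = true  [terminal]
26. n13.mk = true  [terminal]
27. n3.wid = -8  [C₀.fin * 3 + 7]
28. n14.depth = 5  [terminal]
29. n1.off = 0  [D.depth - 9]
30. n1.cnt = -6  [D.depth - 15]
31. n0.tag = 20  [D.cnt + 26]
32. n0.val = 4  [D.off + D.cnt + 10]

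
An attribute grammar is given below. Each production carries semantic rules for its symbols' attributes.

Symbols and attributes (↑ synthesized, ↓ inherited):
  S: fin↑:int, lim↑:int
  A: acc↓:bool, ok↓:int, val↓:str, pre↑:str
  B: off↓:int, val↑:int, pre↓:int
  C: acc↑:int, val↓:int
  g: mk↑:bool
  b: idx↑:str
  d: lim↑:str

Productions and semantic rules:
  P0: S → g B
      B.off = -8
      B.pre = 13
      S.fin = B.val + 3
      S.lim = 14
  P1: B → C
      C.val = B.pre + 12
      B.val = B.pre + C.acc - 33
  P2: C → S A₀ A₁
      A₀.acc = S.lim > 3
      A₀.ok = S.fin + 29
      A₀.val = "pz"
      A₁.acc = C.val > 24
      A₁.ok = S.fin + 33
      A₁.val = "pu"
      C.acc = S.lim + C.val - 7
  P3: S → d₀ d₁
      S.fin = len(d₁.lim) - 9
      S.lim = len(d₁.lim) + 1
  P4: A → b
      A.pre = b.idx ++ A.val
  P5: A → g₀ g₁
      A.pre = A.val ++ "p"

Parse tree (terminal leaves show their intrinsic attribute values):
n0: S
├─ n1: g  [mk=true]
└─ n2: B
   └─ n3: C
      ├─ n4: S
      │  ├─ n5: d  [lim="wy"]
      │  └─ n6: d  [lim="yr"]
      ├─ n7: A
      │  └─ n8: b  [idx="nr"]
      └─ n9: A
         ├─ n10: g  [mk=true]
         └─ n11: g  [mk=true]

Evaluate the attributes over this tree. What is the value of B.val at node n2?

1. n1.mk = true  [terminal]
2. n2.off = -8  [-8]
3. n2.pre = 13  [13]
4. n3.val = 25  [B.pre + 12]
5. n5.lim = "wy"  [terminal]
6. n6.lim = "yr"  [terminal]
7. n4.fin = -7  [len(d₁.lim) - 9]
8. n4.lim = 3  [len(d₁.lim) + 1]
9. n7.acc = false  [S.lim > 3]
10. n7.ok = 22  [S.fin + 29]
11. n7.val = "pz"  ["pz"]
12. n8.idx = "nr"  [terminal]
13. n7.pre = "nrpz"  [b.idx ++ A.val]
14. n9.acc = true  [C.val > 24]
15. n9.ok = 26  [S.fin + 33]
16. n9.val = "pu"  ["pu"]
17. n10.mk = true  [terminal]
18. n11.mk = true  [terminal]
19. n9.pre = "pup"  [A.val ++ "p"]
20. n3.acc = 21  [S.lim + C.val - 7]
21. n2.val = 1  [B.pre + C.acc - 33]
22. n0.fin = 4  [B.val + 3]
23. n0.lim = 14  [14]

1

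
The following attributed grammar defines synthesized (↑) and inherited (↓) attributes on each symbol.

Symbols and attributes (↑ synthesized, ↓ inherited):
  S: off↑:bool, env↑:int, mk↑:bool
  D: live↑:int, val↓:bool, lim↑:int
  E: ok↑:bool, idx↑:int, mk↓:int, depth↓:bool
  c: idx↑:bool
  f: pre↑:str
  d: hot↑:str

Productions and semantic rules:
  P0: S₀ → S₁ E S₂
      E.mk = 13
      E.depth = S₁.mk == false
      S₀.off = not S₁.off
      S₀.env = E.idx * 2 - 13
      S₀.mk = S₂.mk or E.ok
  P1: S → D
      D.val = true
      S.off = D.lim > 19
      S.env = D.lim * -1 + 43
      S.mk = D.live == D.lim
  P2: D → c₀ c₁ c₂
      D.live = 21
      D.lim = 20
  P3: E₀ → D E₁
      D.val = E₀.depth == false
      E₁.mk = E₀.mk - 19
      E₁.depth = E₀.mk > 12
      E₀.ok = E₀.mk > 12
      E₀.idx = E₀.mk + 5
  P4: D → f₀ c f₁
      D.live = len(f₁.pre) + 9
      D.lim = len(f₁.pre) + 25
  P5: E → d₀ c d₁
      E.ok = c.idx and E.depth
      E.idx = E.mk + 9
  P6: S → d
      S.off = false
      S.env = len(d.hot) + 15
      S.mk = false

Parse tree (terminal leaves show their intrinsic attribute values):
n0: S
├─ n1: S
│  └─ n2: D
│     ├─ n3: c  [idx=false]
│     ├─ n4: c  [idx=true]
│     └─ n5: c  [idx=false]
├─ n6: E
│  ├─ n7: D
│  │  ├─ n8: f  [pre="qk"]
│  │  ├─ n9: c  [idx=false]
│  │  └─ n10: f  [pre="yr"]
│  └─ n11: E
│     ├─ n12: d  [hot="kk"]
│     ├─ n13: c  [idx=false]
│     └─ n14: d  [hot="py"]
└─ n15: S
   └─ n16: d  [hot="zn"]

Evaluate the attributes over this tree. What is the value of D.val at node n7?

1. n2.val = true  [true]
2. n3.idx = false  [terminal]
3. n4.idx = true  [terminal]
4. n5.idx = false  [terminal]
5. n2.live = 21  [21]
6. n2.lim = 20  [20]
7. n1.off = true  [D.lim > 19]
8. n1.env = 23  [D.lim * -1 + 43]
9. n1.mk = false  [D.live == D.lim]
10. n6.mk = 13  [13]
11. n6.depth = true  [S₁.mk == false]
12. n7.val = false  [E₀.depth == false]
13. n8.pre = "qk"  [terminal]
14. n9.idx = false  [terminal]
15. n10.pre = "yr"  [terminal]
16. n7.live = 11  [len(f₁.pre) + 9]
17. n7.lim = 27  [len(f₁.pre) + 25]
18. n11.mk = -6  [E₀.mk - 19]
19. n11.depth = true  [E₀.mk > 12]
20. n12.hot = "kk"  [terminal]
21. n13.idx = false  [terminal]
22. n14.hot = "py"  [terminal]
23. n11.ok = false  [c.idx and E.depth]
24. n11.idx = 3  [E.mk + 9]
25. n6.ok = true  [E₀.mk > 12]
26. n6.idx = 18  [E₀.mk + 5]
27. n16.hot = "zn"  [terminal]
28. n15.off = false  [false]
29. n15.env = 17  [len(d.hot) + 15]
30. n15.mk = false  [false]
31. n0.off = false  [not S₁.off]
32. n0.env = 23  [E.idx * 2 - 13]
33. n0.mk = true  [S₂.mk or E.ok]

false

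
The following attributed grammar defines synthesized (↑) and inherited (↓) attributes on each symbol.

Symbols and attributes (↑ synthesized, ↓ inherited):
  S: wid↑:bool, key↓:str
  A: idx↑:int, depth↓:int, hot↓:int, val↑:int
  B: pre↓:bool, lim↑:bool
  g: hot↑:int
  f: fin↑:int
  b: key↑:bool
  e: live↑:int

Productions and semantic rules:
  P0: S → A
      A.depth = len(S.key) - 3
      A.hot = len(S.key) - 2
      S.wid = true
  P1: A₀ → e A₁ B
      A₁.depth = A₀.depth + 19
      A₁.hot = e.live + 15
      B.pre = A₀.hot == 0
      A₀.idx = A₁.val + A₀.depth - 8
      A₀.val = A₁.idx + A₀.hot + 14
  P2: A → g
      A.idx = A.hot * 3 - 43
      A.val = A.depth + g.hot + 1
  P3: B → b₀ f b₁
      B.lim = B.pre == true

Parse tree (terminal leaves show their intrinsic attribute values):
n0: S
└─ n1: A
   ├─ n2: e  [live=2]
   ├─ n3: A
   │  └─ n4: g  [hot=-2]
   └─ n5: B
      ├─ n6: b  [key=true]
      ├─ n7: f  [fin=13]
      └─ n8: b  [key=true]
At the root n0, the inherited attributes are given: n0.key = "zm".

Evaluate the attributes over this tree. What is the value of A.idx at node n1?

1. n0.key = "zm"  [given at root]
2. n1.depth = -1  [len(S.key) - 3]
3. n1.hot = 0  [len(S.key) - 2]
4. n2.live = 2  [terminal]
5. n3.depth = 18  [A₀.depth + 19]
6. n3.hot = 17  [e.live + 15]
7. n4.hot = -2  [terminal]
8. n3.idx = 8  [A.hot * 3 - 43]
9. n3.val = 17  [A.depth + g.hot + 1]
10. n5.pre = true  [A₀.hot == 0]
11. n6.key = true  [terminal]
12. n7.fin = 13  [terminal]
13. n8.key = true  [terminal]
14. n5.lim = true  [B.pre == true]
15. n1.idx = 8  [A₁.val + A₀.depth - 8]
16. n1.val = 22  [A₁.idx + A₀.hot + 14]
17. n0.wid = true  [true]

8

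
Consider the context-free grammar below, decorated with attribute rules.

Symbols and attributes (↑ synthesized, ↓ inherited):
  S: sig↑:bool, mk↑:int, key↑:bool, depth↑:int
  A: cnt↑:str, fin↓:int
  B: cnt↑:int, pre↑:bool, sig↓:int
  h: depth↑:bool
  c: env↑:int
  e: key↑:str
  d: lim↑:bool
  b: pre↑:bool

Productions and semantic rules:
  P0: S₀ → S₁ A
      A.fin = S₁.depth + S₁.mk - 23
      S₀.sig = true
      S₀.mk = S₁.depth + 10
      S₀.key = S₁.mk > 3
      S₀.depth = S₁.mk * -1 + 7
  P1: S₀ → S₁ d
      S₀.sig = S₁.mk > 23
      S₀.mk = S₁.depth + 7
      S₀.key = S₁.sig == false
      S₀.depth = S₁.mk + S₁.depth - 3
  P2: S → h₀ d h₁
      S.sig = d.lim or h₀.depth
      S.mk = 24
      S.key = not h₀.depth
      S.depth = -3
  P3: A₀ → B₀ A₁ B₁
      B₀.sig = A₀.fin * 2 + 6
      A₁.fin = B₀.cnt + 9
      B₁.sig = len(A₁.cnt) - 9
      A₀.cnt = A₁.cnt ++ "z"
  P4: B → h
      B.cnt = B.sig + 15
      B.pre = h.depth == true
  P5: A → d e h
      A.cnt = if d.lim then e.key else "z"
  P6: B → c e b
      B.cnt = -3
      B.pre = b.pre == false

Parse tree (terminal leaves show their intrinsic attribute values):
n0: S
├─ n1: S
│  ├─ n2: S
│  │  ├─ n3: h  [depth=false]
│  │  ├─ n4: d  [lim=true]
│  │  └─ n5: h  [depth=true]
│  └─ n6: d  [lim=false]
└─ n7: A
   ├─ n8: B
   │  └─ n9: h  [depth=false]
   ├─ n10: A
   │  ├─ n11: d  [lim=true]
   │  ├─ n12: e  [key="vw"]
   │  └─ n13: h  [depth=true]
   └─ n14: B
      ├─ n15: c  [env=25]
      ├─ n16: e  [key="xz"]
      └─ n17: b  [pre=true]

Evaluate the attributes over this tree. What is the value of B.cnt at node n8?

19

1. n3.depth = false  [terminal]
2. n4.lim = true  [terminal]
3. n5.depth = true  [terminal]
4. n2.sig = true  [d.lim or h₀.depth]
5. n2.mk = 24  [24]
6. n2.key = true  [not h₀.depth]
7. n2.depth = -3  [-3]
8. n6.lim = false  [terminal]
9. n1.sig = true  [S₁.mk > 23]
10. n1.mk = 4  [S₁.depth + 7]
11. n1.key = false  [S₁.sig == false]
12. n1.depth = 18  [S₁.mk + S₁.depth - 3]
13. n7.fin = -1  [S₁.depth + S₁.mk - 23]
14. n8.sig = 4  [A₀.fin * 2 + 6]
15. n9.depth = false  [terminal]
16. n8.cnt = 19  [B.sig + 15]
17. n8.pre = false  [h.depth == true]
18. n10.fin = 28  [B₀.cnt + 9]
19. n11.lim = true  [terminal]
20. n12.key = "vw"  [terminal]
21. n13.depth = true  [terminal]
22. n10.cnt = "vw"  [if d.lim then e.key else "z"]
23. n14.sig = -7  [len(A₁.cnt) - 9]
24. n15.env = 25  [terminal]
25. n16.key = "xz"  [terminal]
26. n17.pre = true  [terminal]
27. n14.cnt = -3  [-3]
28. n14.pre = false  [b.pre == false]
29. n7.cnt = "vwz"  [A₁.cnt ++ "z"]
30. n0.sig = true  [true]
31. n0.mk = 28  [S₁.depth + 10]
32. n0.key = true  [S₁.mk > 3]
33. n0.depth = 3  [S₁.mk * -1 + 7]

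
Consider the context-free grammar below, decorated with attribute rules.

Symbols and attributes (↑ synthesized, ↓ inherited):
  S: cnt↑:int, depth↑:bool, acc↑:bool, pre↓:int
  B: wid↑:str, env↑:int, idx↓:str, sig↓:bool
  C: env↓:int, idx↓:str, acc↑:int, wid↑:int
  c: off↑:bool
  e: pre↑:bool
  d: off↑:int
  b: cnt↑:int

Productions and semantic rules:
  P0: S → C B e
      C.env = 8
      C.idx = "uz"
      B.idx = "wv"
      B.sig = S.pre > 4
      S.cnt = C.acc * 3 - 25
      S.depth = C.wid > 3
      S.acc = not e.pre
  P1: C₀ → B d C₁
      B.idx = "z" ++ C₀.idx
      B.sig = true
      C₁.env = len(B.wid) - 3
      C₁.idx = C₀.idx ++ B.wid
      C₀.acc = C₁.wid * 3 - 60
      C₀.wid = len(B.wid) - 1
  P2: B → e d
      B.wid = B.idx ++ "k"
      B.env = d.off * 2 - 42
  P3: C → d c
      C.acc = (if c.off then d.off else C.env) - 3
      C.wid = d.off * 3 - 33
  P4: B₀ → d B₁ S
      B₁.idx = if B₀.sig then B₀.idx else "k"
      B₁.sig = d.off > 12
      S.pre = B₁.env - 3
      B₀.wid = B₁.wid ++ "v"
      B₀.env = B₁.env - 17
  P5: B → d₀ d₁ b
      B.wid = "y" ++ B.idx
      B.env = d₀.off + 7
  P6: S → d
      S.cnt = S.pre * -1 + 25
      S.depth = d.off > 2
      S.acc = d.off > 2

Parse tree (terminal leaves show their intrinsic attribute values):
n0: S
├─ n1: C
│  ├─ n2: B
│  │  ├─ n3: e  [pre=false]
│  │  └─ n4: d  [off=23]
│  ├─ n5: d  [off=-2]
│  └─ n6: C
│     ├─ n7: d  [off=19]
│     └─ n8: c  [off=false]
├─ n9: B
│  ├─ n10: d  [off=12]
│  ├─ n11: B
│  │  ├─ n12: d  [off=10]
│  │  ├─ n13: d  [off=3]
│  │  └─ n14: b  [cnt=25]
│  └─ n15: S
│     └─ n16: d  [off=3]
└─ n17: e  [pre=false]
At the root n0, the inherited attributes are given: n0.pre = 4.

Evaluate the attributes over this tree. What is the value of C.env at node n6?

1

1. n0.pre = 4  [given at root]
2. n1.env = 8  [8]
3. n1.idx = "uz"  ["uz"]
4. n2.idx = "zuz"  ["z" ++ C₀.idx]
5. n2.sig = true  [true]
6. n3.pre = false  [terminal]
7. n4.off = 23  [terminal]
8. n2.wid = "zuzk"  [B.idx ++ "k"]
9. n2.env = 4  [d.off * 2 - 42]
10. n5.off = -2  [terminal]
11. n6.env = 1  [len(B.wid) - 3]
12. n6.idx = "uzzuzk"  [C₀.idx ++ B.wid]
13. n7.off = 19  [terminal]
14. n8.off = false  [terminal]
15. n6.acc = -2  [(if c.off then d.off else C.env) - 3]
16. n6.wid = 24  [d.off * 3 - 33]
17. n1.acc = 12  [C₁.wid * 3 - 60]
18. n1.wid = 3  [len(B.wid) - 1]
19. n9.idx = "wv"  ["wv"]
20. n9.sig = false  [S.pre > 4]
21. n10.off = 12  [terminal]
22. n11.idx = "k"  [if B₀.sig then B₀.idx else "k"]
23. n11.sig = false  [d.off > 12]
24. n12.off = 10  [terminal]
25. n13.off = 3  [terminal]
26. n14.cnt = 25  [terminal]
27. n11.wid = "yk"  ["y" ++ B.idx]
28. n11.env = 17  [d₀.off + 7]
29. n15.pre = 14  [B₁.env - 3]
30. n16.off = 3  [terminal]
31. n15.cnt = 11  [S.pre * -1 + 25]
32. n15.depth = true  [d.off > 2]
33. n15.acc = true  [d.off > 2]
34. n9.wid = "ykv"  [B₁.wid ++ "v"]
35. n9.env = 0  [B₁.env - 17]
36. n17.pre = false  [terminal]
37. n0.cnt = 11  [C.acc * 3 - 25]
38. n0.depth = false  [C.wid > 3]
39. n0.acc = true  [not e.pre]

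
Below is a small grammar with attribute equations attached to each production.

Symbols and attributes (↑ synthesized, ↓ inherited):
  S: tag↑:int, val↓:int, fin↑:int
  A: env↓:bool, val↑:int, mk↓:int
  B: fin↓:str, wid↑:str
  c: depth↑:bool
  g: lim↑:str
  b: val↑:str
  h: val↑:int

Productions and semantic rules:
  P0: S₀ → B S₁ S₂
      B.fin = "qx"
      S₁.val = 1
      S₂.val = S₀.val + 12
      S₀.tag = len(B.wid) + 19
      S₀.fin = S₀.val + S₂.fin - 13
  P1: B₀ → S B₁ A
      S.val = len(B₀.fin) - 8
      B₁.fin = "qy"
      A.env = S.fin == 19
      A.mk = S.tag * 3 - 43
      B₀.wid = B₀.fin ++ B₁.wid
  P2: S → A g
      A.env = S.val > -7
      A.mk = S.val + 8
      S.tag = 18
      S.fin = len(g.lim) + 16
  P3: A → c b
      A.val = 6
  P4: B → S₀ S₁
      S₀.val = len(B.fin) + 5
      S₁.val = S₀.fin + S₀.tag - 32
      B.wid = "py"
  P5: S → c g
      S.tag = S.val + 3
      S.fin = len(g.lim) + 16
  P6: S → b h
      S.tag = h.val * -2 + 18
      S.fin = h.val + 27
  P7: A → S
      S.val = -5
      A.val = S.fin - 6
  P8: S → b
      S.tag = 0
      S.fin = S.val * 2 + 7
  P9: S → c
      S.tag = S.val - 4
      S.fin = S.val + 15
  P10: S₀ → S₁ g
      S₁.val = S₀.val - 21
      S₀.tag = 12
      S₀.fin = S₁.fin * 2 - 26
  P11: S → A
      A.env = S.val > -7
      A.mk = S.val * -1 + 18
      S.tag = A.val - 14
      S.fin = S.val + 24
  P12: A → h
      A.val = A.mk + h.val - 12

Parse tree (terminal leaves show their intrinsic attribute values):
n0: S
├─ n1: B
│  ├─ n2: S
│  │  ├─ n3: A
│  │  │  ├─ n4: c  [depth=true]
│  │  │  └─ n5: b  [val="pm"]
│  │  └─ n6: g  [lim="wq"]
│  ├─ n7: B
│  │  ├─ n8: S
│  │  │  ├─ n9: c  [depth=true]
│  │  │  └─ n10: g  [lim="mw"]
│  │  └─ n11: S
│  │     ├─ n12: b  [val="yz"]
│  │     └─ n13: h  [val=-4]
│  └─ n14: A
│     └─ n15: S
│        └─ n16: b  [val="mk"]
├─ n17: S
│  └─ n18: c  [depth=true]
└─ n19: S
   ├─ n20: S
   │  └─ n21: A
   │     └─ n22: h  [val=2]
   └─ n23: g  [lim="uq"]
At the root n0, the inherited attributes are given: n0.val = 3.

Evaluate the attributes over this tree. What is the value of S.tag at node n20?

0

1. n0.val = 3  [given at root]
2. n1.fin = "qx"  ["qx"]
3. n2.val = -6  [len(B₀.fin) - 8]
4. n3.env = true  [S.val > -7]
5. n3.mk = 2  [S.val + 8]
6. n4.depth = true  [terminal]
7. n5.val = "pm"  [terminal]
8. n3.val = 6  [6]
9. n6.lim = "wq"  [terminal]
10. n2.tag = 18  [18]
11. n2.fin = 18  [len(g.lim) + 16]
12. n7.fin = "qy"  ["qy"]
13. n8.val = 7  [len(B.fin) + 5]
14. n9.depth = true  [terminal]
15. n10.lim = "mw"  [terminal]
16. n8.tag = 10  [S.val + 3]
17. n8.fin = 18  [len(g.lim) + 16]
18. n11.val = -4  [S₀.fin + S₀.tag - 32]
19. n12.val = "yz"  [terminal]
20. n13.val = -4  [terminal]
21. n11.tag = 26  [h.val * -2 + 18]
22. n11.fin = 23  [h.val + 27]
23. n7.wid = "py"  ["py"]
24. n14.env = false  [S.fin == 19]
25. n14.mk = 11  [S.tag * 3 - 43]
26. n15.val = -5  [-5]
27. n16.val = "mk"  [terminal]
28. n15.tag = 0  [0]
29. n15.fin = -3  [S.val * 2 + 7]
30. n14.val = -9  [S.fin - 6]
31. n1.wid = "qxpy"  [B₀.fin ++ B₁.wid]
32. n17.val = 1  [1]
33. n18.depth = true  [terminal]
34. n17.tag = -3  [S.val - 4]
35. n17.fin = 16  [S.val + 15]
36. n19.val = 15  [S₀.val + 12]
37. n20.val = -6  [S₀.val - 21]
38. n21.env = true  [S.val > -7]
39. n21.mk = 24  [S.val * -1 + 18]
40. n22.val = 2  [terminal]
41. n21.val = 14  [A.mk + h.val - 12]
42. n20.tag = 0  [A.val - 14]
43. n20.fin = 18  [S.val + 24]
44. n23.lim = "uq"  [terminal]
45. n19.tag = 12  [12]
46. n19.fin = 10  [S₁.fin * 2 - 26]
47. n0.tag = 23  [len(B.wid) + 19]
48. n0.fin = 0  [S₀.val + S₂.fin - 13]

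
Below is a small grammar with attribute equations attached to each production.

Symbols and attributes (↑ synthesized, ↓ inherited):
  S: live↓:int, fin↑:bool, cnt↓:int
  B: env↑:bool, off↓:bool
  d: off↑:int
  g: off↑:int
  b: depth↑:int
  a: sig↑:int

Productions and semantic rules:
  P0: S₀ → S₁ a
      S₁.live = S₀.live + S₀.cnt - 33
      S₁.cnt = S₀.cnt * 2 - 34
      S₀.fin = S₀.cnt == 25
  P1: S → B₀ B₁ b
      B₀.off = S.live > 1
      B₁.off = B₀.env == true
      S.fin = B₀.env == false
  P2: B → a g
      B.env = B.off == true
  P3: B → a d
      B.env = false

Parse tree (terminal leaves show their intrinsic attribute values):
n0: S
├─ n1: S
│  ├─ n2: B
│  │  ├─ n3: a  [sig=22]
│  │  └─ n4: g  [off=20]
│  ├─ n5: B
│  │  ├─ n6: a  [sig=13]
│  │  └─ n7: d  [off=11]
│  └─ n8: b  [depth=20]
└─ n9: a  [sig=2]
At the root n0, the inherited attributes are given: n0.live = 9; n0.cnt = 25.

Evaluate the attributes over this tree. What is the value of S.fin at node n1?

1. n0.live = 9  [given at root]
2. n0.cnt = 25  [given at root]
3. n1.live = 1  [S₀.live + S₀.cnt - 33]
4. n1.cnt = 16  [S₀.cnt * 2 - 34]
5. n2.off = false  [S.live > 1]
6. n3.sig = 22  [terminal]
7. n4.off = 20  [terminal]
8. n2.env = false  [B.off == true]
9. n5.off = false  [B₀.env == true]
10. n6.sig = 13  [terminal]
11. n7.off = 11  [terminal]
12. n5.env = false  [false]
13. n8.depth = 20  [terminal]
14. n1.fin = true  [B₀.env == false]
15. n9.sig = 2  [terminal]
16. n0.fin = true  [S₀.cnt == 25]

true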